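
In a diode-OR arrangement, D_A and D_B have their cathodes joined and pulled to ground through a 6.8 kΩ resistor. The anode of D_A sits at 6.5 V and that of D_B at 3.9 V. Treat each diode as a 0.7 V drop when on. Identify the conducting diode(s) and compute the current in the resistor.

Assume both conduct. Then node N would need to be at both 6.5−0.7 = 5.8 V and 3.9−0.7 = 3.2 V, which is impossible.
Assume only D_A conducts: V_N = 6.5 − 0.7 = 5.8 V, so I_R = 5.8/6.8 = 0.853 mA.
Check D_B: its anode-to-cathode voltage is 3.9 − 5.8 = -1.9 V < 0.7 V, so it is off. The assumption is consistent.

Only D_A conducts; I_R ≈ 0.85 mA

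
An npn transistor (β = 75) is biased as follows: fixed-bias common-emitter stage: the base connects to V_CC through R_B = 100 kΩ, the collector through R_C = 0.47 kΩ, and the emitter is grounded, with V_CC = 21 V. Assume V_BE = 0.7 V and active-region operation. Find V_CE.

V_CE ≈ 14 V

Base loop: V_CC = I_B·R_B + V_BE, so I_B = (21 − 0.7)/100 kΩ = 0.203 mA.
In the active region I_C = β·I_B = 75 × 0.203 = 15.2 mA.
Collector loop: V_CE = V_CC − I_C·R_C = 21 − 15.2×0.47 = 13.8 V.
Since V_CE = 13.8 V > V_CE(sat) ≈ 0.2 V, the transistor is in the active region as assumed.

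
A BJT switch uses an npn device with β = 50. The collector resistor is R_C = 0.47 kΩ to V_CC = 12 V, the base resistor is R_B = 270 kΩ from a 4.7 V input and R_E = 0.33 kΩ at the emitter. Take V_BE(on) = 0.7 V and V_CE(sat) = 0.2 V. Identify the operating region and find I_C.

Assume active. Base-emitter loop: I_B = (V_BB − V_BE)/(R_B + (β+1)R_E) = (4.7 − 0.7)/(270 + 51×0.33) = 0.0139 mA.
I_C = β·I_B = 50×0.0139 = 0.697 mA.
V_CE = V_CC − I_C·R_C − I_E·R_E = 12 − 0.697×0.47 − 0.711×0.33 = 11.4 V > V_CE(sat), so the active-region assumption holds.

active; I_C ≈ 0.7 mA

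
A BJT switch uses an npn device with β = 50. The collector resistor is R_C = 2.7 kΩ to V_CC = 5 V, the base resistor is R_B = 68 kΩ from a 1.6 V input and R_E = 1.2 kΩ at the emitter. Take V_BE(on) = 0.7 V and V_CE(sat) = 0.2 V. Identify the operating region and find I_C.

active; I_C ≈ 0.35 mA

Assume active. Base-emitter loop: I_B = (V_BB − V_BE)/(R_B + (β+1)R_E) = (1.6 − 0.7)/(68 + 51×1.2) = 0.00697 mA.
I_C = β·I_B = 50×0.00697 = 0.348 mA.
V_CE = V_CC − I_C·R_C − I_E·R_E = 5 − 0.348×2.7 − 0.355×1.2 = 3.63 V > V_CE(sat), so the active-region assumption holds.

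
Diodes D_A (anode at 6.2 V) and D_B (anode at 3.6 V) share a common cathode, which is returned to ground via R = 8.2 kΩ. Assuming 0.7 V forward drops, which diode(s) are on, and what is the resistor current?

Only D_A conducts; I_R ≈ 0.67 mA

Assume both conduct. Then node N would need to be at both 6.2−0.7 = 5.5 V and 3.6−0.7 = 2.9 V, which is impossible.
Assume only D_A conducts: V_N = 6.2 − 0.7 = 5.5 V, so I_R = 5.5/8.2 = 0.671 mA.
Check D_B: its anode-to-cathode voltage is 3.6 − 5.5 = -1.9 V < 0.7 V, so it is off. The assumption is consistent.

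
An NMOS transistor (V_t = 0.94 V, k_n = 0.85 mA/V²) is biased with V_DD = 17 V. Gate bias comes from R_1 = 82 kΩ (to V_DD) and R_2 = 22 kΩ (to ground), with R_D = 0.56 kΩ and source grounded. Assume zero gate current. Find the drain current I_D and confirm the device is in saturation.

V_G = V_DD·R_2/(R_1+R_2) = 17×22/104 = 3.6 V. With the source grounded, V_GS = V_G = 3.6 V.
Assume saturation: I_D = (k_n/2)(V_GS − V_t)² = (0.85/2)×(3.6 − 0.94)² = 0.425×2.66² = 3 mA.
V_DS = V_DD − I_D·R_D = 17 − 3×0.56 = 15.3 V.
Saturation requires V_DS ≥ V_GS − V_t = 2.66 V; 15.3 ≥ 2.66 ✓.

I_D ≈ 3 mA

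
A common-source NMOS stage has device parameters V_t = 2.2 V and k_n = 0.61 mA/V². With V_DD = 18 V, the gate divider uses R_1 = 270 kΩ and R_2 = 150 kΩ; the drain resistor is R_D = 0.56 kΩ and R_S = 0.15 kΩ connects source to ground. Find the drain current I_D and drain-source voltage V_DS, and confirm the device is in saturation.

I_D ≈ 4 mA, V_DS ≈ 15 V

V_G = V_DD·R_2/(R_1+R_2) = 18×150/420 = 6.43 V.
Assume saturation: I_D = (k_n/2)(V_GS − V_t)² with V_GS = V_G − I_D·R_S = 6.43 − 0.15·I_D.
Substituting gives 0.00686·I_D² − 1.39·I_D + 5.45 = 0, with roots I_D = 4.01 or 198 mA.
The root I_D = 198 mA gives V_GS = -23.3 V ≤ V_t, so take I_D = 4.01 mA.
Then V_GS = 5.83 V and V_DS = V_DD − I_D(R_D+R_S) = 18 − 4.01×0.71 = 15.2 V.
Saturation requires V_DS ≥ V_GS − V_t = 3.63 V; 15.2 ≥ 3.63 ✓.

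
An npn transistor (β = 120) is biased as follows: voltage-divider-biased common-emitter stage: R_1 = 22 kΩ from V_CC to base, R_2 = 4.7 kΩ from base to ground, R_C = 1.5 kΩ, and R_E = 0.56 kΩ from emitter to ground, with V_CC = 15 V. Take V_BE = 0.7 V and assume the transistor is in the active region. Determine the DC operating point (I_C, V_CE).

I_C ≈ 3.3 mA, V_CE ≈ 8.3 V

Thevenize the base divider: V_Th = V_CC·R_2/(R_1+R_2) = 15×4.7/26.7 = 2.64 V, R_Th = R_1‖R_2 = 3.87 kΩ.
Base-emitter loop: V_Th = I_B·R_Th + V_BE + (β+1)I_B·R_E, so I_B = (2.64 − 0.7) / (3.87 + 121×0.56) = 0.0271 mA.
I_C = β·I_B = 120×0.0271 = 3.25 mA, and I_E = (β+1)I_B = 3.28 mA.
V_CE = V_CC − I_C·R_C − I_E·R_E = 15 − 3.25×1.5 − 3.28×0.56 = 8.29 V.
V_CE = 8.29 V > 0.2 V confirms active-region operation.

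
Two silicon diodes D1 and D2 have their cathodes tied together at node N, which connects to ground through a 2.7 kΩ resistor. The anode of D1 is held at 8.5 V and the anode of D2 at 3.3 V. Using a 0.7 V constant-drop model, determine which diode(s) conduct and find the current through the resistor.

Assume both conduct. Then node N would need to be at both 8.5−0.7 = 7.8 V and 3.3−0.7 = 2.6 V, which is impossible.
Assume only D1 conducts: V_N = 8.5 − 0.7 = 7.8 V, so I_R = 7.8/2.7 = 2.89 mA.
Check D2: its anode-to-cathode voltage is 3.3 − 7.8 = -4.5 V < 0.7 V, so it is off. The assumption is consistent.

Only D1 conducts; I_R ≈ 2.9 mA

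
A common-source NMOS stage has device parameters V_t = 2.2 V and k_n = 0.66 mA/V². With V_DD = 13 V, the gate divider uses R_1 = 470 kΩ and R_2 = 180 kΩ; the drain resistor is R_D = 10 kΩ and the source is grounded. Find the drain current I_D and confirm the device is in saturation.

I_D ≈ 0.65 mA

V_G = V_DD·R_2/(R_1+R_2) = 13×180/650 = 3.6 V. With the source grounded, V_GS = V_G = 3.6 V.
Assume saturation: I_D = (k_n/2)(V_GS − V_t)² = (0.66/2)×(3.6 − 2.2)² = 0.33×1.4² = 0.647 mA.
V_DS = V_DD − I_D·R_D = 13 − 0.647×10 = 6.53 V.
Saturation requires V_DS ≥ V_GS − V_t = 1.4 V; 6.53 ≥ 1.4 ✓.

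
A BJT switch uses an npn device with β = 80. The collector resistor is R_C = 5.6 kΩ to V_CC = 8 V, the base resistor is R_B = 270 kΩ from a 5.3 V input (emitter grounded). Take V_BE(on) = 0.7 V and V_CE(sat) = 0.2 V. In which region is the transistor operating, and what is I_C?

active; I_C ≈ 1.4 mA

Assume active. Base-emitter loop: I_B = (V_BB − V_BE)/R_B = (5.3 − 0.7)/270 = 0.017 mA.
I_C = β·I_B = 80×0.017 = 1.36 mA.
V_CE = V_CC − I_C·R_C = 8 − 1.36×5.6 = 0.367 V > V_CE(sat), so the active-region assumption holds.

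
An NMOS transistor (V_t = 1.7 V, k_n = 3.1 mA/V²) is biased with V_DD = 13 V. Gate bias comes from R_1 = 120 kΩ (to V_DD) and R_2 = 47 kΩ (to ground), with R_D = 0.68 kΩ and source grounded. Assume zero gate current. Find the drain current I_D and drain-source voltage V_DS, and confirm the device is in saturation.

V_G = V_DD·R_2/(R_1+R_2) = 13×47/167 = 3.66 V. With the source grounded, V_GS = V_G = 3.66 V.
Assume saturation: I_D = (k_n/2)(V_GS − V_t)² = (3.1/2)×(3.66 − 1.7)² = 1.55×1.96² = 5.95 mA.
V_DS = V_DD − I_D·R_D = 13 − 5.95×0.68 = 8.96 V.
Saturation requires V_DS ≥ V_GS − V_t = 1.96 V; 8.96 ≥ 1.96 ✓.

I_D ≈ 5.9 mA, V_DS ≈ 9 V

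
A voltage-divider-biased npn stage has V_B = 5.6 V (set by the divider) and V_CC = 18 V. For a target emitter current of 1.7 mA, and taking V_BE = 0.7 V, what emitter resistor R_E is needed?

V_E = V_B − V_BE = 5.6 − 0.7 = 4.9 V.
R_E = V_E / I_E = 4.9 / 1.7 = 2.88 kΩ.

R_E ≈ 2.9 kΩ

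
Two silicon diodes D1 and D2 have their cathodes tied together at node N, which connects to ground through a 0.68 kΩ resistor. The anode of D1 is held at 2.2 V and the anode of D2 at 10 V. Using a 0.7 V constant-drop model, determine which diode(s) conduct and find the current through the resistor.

Assume both conduct. Then node N would need to be at both 2.2−0.7 = 1.5 V and 10−0.7 = 9.3 V, which is impossible.
Assume only D2 conducts: V_N = 10 − 0.7 = 9.3 V, so I_R = 9.3/0.68 = 13.7 mA.
Check D1: its anode-to-cathode voltage is 2.2 − 9.3 = -7.1 V < 0.7 V, so it is off. The assumption is consistent.

Only D2 conducts; I_R ≈ 14 mA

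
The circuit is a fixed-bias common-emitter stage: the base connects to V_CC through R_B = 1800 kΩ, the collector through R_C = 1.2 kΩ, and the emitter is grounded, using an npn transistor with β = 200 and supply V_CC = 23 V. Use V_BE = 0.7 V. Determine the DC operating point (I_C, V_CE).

I_C ≈ 2.5 mA, V_CE ≈ 20 V

Base loop: V_CC = I_B·R_B + V_BE, so I_B = (23 − 0.7)/1800 kΩ = 0.0124 mA.
In the active region I_C = β·I_B = 200 × 0.0124 = 2.48 mA.
Collector loop: V_CE = V_CC − I_C·R_C = 23 − 2.48×1.2 = 20 V.
Since V_CE = 20 V > V_CE(sat) ≈ 0.2 V, the transistor is in the active region as assumed.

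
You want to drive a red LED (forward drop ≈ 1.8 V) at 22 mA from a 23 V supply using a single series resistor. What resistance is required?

The resistor drops V_S − V_D = 23 − 1.8 = 21.2 V at 22 mA.
R = 21.2 V / 22 mA = 0.964 kΩ.

R ≈ 0.96 kΩ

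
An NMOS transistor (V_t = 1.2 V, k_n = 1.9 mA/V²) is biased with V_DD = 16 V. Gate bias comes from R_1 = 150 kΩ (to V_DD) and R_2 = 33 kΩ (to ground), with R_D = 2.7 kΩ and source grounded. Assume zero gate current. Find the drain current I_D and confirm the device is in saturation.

V_G = V_DD·R_2/(R_1+R_2) = 16×33/183 = 2.89 V. With the source grounded, V_GS = V_G = 2.89 V.
Assume saturation: I_D = (k_n/2)(V_GS − V_t)² = (1.9/2)×(2.89 − 1.2)² = 0.95×1.69² = 2.7 mA.
V_DS = V_DD − I_D·R_D = 16 − 2.7×2.7 = 8.72 V.
Saturation requires V_DS ≥ V_GS − V_t = 1.69 V; 8.72 ≥ 1.69 ✓.

I_D ≈ 2.7 mA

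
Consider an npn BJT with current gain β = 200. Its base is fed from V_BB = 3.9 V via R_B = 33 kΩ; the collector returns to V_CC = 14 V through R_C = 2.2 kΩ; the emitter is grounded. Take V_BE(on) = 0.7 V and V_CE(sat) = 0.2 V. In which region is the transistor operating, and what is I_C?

Assume active: I_B = (3.9 − 0.7)/33 = 0.097 mA, giving I_C = β·I_B = 19.4 mA.
But then V_CE = 14 − 19.4×2.2 = -28.7 V < V_CE(sat) = 0.2 V — impossible in the active region.
So the transistor is saturated. With V_CE = 0.2 V, I_C = (V_CC − 0.2)/R_C = 13.8/2.2 = 6.27 mA.
Check: β·I_B = 19.4 mA > I_C = 6.27 mA, confirming saturation.

saturation; I_C ≈ 6.3 mA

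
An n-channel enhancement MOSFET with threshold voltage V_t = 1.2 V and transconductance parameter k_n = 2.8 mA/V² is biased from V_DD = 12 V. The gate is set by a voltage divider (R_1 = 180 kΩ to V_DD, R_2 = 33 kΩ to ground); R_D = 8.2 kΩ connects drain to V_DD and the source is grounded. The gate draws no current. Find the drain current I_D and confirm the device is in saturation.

I_D ≈ 0.61 mA

V_G = V_DD·R_2/(R_1+R_2) = 12×33/213 = 1.86 V. With the source grounded, V_GS = V_G = 1.86 V.
Assume saturation: I_D = (k_n/2)(V_GS − V_t)² = (2.8/2)×(1.86 − 1.2)² = 1.4×0.659² = 0.608 mA.
V_DS = V_DD − I_D·R_D = 12 − 0.608×8.2 = 7.01 V.
Saturation requires V_DS ≥ V_GS − V_t = 0.659 V; 7.01 ≥ 0.659 ✓.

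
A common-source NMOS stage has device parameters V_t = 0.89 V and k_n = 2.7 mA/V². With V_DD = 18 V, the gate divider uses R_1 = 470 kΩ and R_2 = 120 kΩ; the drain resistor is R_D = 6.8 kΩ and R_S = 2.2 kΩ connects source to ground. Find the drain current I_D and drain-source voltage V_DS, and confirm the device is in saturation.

V_G = V_DD·R_2/(R_1+R_2) = 18×120/590 = 3.66 V.
Assume saturation: I_D = (k_n/2)(V_GS − V_t)² with V_GS = V_G − I_D·R_S = 3.66 − 2.2·I_D.
Substituting gives 6.53·I_D² − 17.5·I_D + 10.4 = 0, with roots I_D = 0.89 or 1.78 mA.
The root I_D = 1.78 mA gives V_GS = -0.259 V ≤ V_t, so take I_D = 0.89 mA.
Then V_GS = 1.7 V and V_DS = V_DD − I_D(R_D+R_S) = 18 − 0.89×9 = 9.99 V.
Saturation requires V_DS ≥ V_GS − V_t = 0.812 V; 9.99 ≥ 0.812 ✓.

I_D ≈ 0.89 mA, V_DS ≈ 10 V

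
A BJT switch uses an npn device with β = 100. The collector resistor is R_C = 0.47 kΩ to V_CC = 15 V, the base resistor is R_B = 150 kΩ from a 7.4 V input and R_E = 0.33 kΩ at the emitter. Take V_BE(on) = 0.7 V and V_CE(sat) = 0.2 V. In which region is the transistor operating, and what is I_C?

Assume active. Base-emitter loop: I_B = (V_BB − V_BE)/(R_B + (β+1)R_E) = (7.4 − 0.7)/(150 + 101×0.33) = 0.0365 mA.
I_C = β·I_B = 100×0.0365 = 3.65 mA.
V_CE = V_CC − I_C·R_C − I_E·R_E = 15 − 3.65×0.47 − 3.69×0.33 = 12.1 V > V_CE(sat), so the active-region assumption holds.

active; I_C ≈ 3.7 mA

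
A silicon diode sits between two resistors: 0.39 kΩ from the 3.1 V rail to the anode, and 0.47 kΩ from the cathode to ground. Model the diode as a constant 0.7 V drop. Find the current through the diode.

The two resistors are in series with the diode, so KVL gives 3.1 = I·0.39 + 0.7 + I·0.47.
I = (3.1 − 0.7) / (0.39 + 0.47) kΩ = 2.4 / 0.86 = 2.79 mA.

I ≈ 2.8 mA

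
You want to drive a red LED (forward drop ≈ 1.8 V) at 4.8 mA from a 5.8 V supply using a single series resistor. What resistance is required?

R ≈ 0.83 kΩ

The resistor drops V_S − V_D = 5.8 − 1.8 = 4 V at 4.8 mA.
R = 4 V / 4.8 mA = 0.833 kΩ.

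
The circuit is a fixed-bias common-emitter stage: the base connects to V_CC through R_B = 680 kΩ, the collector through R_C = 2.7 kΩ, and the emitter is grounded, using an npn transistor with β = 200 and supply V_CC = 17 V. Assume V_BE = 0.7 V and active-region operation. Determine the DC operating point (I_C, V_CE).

Base loop: V_CC = I_B·R_B + V_BE, so I_B = (17 − 0.7)/680 kΩ = 0.024 mA.
In the active region I_C = β·I_B = 200 × 0.024 = 4.79 mA.
Collector loop: V_CE = V_CC − I_C·R_C = 17 − 4.79×2.7 = 4.06 V.
Since V_CE = 4.06 V > V_CE(sat) ≈ 0.2 V, the transistor is in the active region as assumed.

I_C ≈ 4.8 mA, V_CE ≈ 4.1 V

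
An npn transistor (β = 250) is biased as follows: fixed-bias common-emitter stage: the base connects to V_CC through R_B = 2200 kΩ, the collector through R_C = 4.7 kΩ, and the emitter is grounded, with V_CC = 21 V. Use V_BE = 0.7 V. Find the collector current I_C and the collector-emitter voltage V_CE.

Base loop: V_CC = I_B·R_B + V_BE, so I_B = (21 − 0.7)/2200 kΩ = 0.00923 mA.
In the active region I_C = β·I_B = 250 × 0.00923 = 2.31 mA.
Collector loop: V_CE = V_CC − I_C·R_C = 21 − 2.31×4.7 = 10.2 V.
Since V_CE = 10.2 V > V_CE(sat) ≈ 0.2 V, the transistor is in the active region as assumed.

I_C ≈ 2.3 mA, V_CE ≈ 10 V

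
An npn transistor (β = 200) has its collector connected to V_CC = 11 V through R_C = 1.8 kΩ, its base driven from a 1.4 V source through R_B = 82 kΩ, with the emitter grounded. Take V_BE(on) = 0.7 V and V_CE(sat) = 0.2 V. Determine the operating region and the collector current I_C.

active; I_C ≈ 1.7 mA

Assume active. Base-emitter loop: I_B = (V_BB − V_BE)/R_B = (1.4 − 0.7)/82 = 0.00854 mA.
I_C = β·I_B = 200×0.00854 = 1.71 mA.
V_CE = V_CC − I_C·R_C = 11 − 1.71×1.8 = 7.93 V > V_CE(sat), so the active-region assumption holds.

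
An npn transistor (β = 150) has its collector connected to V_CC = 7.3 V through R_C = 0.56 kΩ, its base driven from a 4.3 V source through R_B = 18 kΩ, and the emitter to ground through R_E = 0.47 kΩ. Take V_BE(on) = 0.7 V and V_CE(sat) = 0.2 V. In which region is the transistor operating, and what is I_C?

active; I_C ≈ 6.1 mA

Assume active. Base-emitter loop: I_B = (V_BB − V_BE)/(R_B + (β+1)R_E) = (4.3 − 0.7)/(18 + 151×0.47) = 0.0405 mA.
I_C = β·I_B = 150×0.0405 = 6.07 mA.
V_CE = V_CC − I_C·R_C − I_E·R_E = 7.3 − 6.07×0.56 − 6.11×0.47 = 1.03 V > V_CE(sat), so the active-region assumption holds.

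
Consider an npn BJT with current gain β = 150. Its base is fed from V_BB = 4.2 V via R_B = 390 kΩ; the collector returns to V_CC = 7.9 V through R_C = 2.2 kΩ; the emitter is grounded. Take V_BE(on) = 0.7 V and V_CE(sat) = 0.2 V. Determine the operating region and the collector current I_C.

active; I_C ≈ 1.3 mA

Assume active. Base-emitter loop: I_B = (V_BB − V_BE)/R_B = (4.2 − 0.7)/390 = 0.00897 mA.
I_C = β·I_B = 150×0.00897 = 1.35 mA.
V_CE = V_CC − I_C·R_C = 7.9 − 1.35×2.2 = 4.94 V > V_CE(sat), so the active-region assumption holds.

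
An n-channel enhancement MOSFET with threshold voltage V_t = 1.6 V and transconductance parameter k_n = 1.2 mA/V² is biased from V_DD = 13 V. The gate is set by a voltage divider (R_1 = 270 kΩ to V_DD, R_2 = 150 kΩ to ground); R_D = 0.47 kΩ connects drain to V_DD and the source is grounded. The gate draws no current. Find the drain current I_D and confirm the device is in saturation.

I_D ≈ 5.6 mA

V_G = V_DD·R_2/(R_1+R_2) = 13×150/420 = 4.64 V. With the source grounded, V_GS = V_G = 4.64 V.
Assume saturation: I_D = (k_n/2)(V_GS − V_t)² = (1.2/2)×(4.64 − 1.6)² = 0.6×3.04² = 5.56 mA.
V_DS = V_DD − I_D·R_D = 13 − 5.56×0.47 = 10.4 V.
Saturation requires V_DS ≥ V_GS − V_t = 3.04 V; 10.4 ≥ 3.04 ✓.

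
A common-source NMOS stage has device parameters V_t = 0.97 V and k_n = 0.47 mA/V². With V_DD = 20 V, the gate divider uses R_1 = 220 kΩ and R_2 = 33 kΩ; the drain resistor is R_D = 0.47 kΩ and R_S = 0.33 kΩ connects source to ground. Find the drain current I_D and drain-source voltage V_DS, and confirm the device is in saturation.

I_D ≈ 0.51 mA, V_DS ≈ 20 V

V_G = V_DD·R_2/(R_1+R_2) = 20×33/253 = 2.61 V.
Assume saturation: I_D = (k_n/2)(V_GS − V_t)² with V_GS = V_G − I_D·R_S = 2.61 − 0.33·I_D.
Substituting gives 0.0256·I_D² − 1.25·I_D + 0.631 = 0, with roots I_D = 0.508 or 48.5 mA.
The root I_D = 48.5 mA gives V_GS = -13.4 V ≤ V_t, so take I_D = 0.508 mA.
Then V_GS = 2.44 V and V_DS = V_DD − I_D(R_D+R_S) = 20 − 0.508×0.8 = 19.6 V.
Saturation requires V_DS ≥ V_GS − V_t = 1.47 V; 19.6 ≥ 1.47 ✓.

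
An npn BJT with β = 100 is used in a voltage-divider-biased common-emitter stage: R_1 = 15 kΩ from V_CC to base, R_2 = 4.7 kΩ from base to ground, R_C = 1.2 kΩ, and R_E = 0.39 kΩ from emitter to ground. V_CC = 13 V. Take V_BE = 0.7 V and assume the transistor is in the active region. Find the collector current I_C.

I_C ≈ 5.6 mA

Thevenize the base divider: V_Th = V_CC·R_2/(R_1+R_2) = 13×4.7/19.7 = 3.1 V, R_Th = R_1‖R_2 = 3.58 kΩ.
Base-emitter loop: V_Th = I_B·R_Th + V_BE + (β+1)I_B·R_E, so I_B = (3.1 − 0.7) / (3.58 + 101×0.39) = 0.0559 mA.
I_C = β·I_B = 100×0.0559 = 5.59 mA, and I_E = (β+1)I_B = 5.64 mA.
V_CE = V_CC − I_C·R_C − I_E·R_E = 13 − 5.59×1.2 − 5.64×0.39 = 4.09 V.
V_CE = 4.09 V > 0.2 V confirms active-region operation.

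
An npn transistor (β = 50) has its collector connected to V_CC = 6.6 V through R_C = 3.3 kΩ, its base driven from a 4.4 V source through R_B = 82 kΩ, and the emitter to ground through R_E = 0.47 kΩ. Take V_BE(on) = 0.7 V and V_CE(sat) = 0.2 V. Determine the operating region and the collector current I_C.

Assume active: I_B = (4.4 − 0.7)/(82 + 51×0.47) = 0.0349 mA, I_C = β·I_B = 1.75 mA.
Then V_CE = 6.6 − 1.75×3.3 − 1.78×0.47 = 0.00201 V < 0.2 V — the active assumption fails.
Re-solve with V_CE = 0.2 V. KCL at the emitter: V_E/R_E = (V_BB−0.7−V_E)/R_B + (V_CC−0.2−V_E)/R_C, giving V_E = 0.812 V.
I_C = (V_CC − 0.2 − V_E)/R_C = (6.4 − 0.812)/3.3 = 1.69 mA.
Check: I_B = (3.7 − 0.812)/82 = 0.0352 mA, and β·I_B = 1.76 mA > I_C, confirming saturation.

saturation; I_C ≈ 1.7 mA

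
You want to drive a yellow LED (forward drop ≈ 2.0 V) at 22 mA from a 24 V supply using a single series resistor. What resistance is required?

R ≈ 1 kΩ

The resistor drops V_S − V_D = 24 − 2.0 = 22 V at 22 mA.
R = 22 V / 22 mA = 1 kΩ.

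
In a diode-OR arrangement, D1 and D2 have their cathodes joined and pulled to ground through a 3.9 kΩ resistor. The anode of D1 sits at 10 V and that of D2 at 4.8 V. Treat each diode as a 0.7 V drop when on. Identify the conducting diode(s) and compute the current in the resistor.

Only D1 conducts; I_R ≈ 2.4 mA

Assume both conduct. Then node N would need to be at both 10−0.7 = 9.3 V and 4.8−0.7 = 4.1 V, which is impossible.
Assume only D1 conducts: V_N = 10 − 0.7 = 9.3 V, so I_R = 9.3/3.9 = 2.38 mA.
Check D2: its anode-to-cathode voltage is 4.8 − 9.3 = -4.5 V < 0.7 V, so it is off. The assumption is consistent.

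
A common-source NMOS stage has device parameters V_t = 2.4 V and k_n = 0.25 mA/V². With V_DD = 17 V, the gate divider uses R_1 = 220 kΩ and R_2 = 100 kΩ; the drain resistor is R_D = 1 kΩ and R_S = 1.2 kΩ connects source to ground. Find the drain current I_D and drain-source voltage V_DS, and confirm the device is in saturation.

V_G = V_DD·R_2/(R_1+R_2) = 17×100/320 = 5.31 V.
Assume saturation: I_D = (k_n/2)(V_GS − V_t)² with V_GS = V_G − I_D·R_S = 5.31 − 1.2·I_D.
Substituting gives 0.18·I_D² − 1.87·I_D + 1.06 = 0, with roots I_D = 0.601 or 9.81 mA.
The root I_D = 9.81 mA gives V_GS = -6.46 V ≤ V_t, so take I_D = 0.601 mA.
Then V_GS = 4.59 V and V_DS = V_DD − I_D(R_D+R_S) = 17 − 0.601×2.2 = 15.7 V.
Saturation requires V_DS ≥ V_GS − V_t = 2.19 V; 15.7 ≥ 2.19 ✓.

I_D ≈ 0.6 mA, V_DS ≈ 16 V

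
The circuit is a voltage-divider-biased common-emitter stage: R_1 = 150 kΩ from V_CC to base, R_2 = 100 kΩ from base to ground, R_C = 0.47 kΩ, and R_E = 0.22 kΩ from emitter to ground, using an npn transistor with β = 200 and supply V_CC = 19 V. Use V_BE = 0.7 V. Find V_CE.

V_CE ≈ 9.8 V

Thevenize the base divider: V_Th = V_CC·R_2/(R_1+R_2) = 19×100/250 = 7.6 V, R_Th = R_1‖R_2 = 60 kΩ.
Base-emitter loop: V_Th = I_B·R_Th + V_BE + (β+1)I_B·R_E, so I_B = (7.6 − 0.7) / (60 + 201×0.22) = 0.0662 mA.
I_C = β·I_B = 200×0.0662 = 13.2 mA, and I_E = (β+1)I_B = 13.3 mA.
V_CE = V_CC − I_C·R_C − I_E·R_E = 19 − 13.2×0.47 − 13.3×0.22 = 9.85 V.
V_CE = 9.85 V > 0.2 V confirms active-region operation.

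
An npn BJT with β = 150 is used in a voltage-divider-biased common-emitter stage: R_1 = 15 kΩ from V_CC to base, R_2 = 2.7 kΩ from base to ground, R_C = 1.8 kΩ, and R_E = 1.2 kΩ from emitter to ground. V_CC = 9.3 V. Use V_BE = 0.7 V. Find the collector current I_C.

Thevenize the base divider: V_Th = V_CC·R_2/(R_1+R_2) = 9.3×2.7/17.7 = 1.42 V, R_Th = R_1‖R_2 = 2.29 kΩ.
Base-emitter loop: V_Th = I_B·R_Th + V_BE + (β+1)I_B·R_E, so I_B = (1.42 − 0.7) / (2.29 + 151×1.2) = 0.00392 mA.
I_C = β·I_B = 150×0.00392 = 0.587 mA, and I_E = (β+1)I_B = 0.591 mA.
V_CE = V_CC − I_C·R_C − I_E·R_E = 9.3 − 0.587×1.8 − 0.591×1.2 = 7.53 V.
V_CE = 7.53 V > 0.2 V confirms active-region operation.

I_C ≈ 0.59 mA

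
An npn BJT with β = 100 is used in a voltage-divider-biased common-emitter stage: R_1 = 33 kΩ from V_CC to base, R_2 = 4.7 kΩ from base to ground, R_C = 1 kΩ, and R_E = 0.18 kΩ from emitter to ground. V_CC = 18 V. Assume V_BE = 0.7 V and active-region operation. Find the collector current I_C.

Thevenize the base divider: V_Th = V_CC·R_2/(R_1+R_2) = 18×4.7/37.7 = 2.24 V, R_Th = R_1‖R_2 = 4.11 kΩ.
Base-emitter loop: V_Th = I_B·R_Th + V_BE + (β+1)I_B·R_E, so I_B = (2.24 − 0.7) / (4.11 + 101×0.18) = 0.0693 mA.
I_C = β·I_B = 100×0.0693 = 6.93 mA, and I_E = (β+1)I_B = 7 mA.
V_CE = V_CC − I_C·R_C − I_E·R_E = 18 − 6.93×1 − 7×0.18 = 9.82 V.
V_CE = 9.82 V > 0.2 V confirms active-region operation.

I_C ≈ 6.9 mA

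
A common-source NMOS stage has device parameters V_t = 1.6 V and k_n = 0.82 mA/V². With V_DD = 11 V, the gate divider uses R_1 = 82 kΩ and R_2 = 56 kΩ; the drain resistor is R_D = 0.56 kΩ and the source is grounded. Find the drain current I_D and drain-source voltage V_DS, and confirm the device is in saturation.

I_D ≈ 3.4 mA, V_DS ≈ 9.1 V

V_G = V_DD·R_2/(R_1+R_2) = 11×56/138 = 4.46 V. With the source grounded, V_GS = V_G = 4.46 V.
Assume saturation: I_D = (k_n/2)(V_GS − V_t)² = (0.82/2)×(4.46 − 1.6)² = 0.41×2.86² = 3.36 mA.
V_DS = V_DD − I_D·R_D = 11 − 3.36×0.56 = 9.12 V.
Saturation requires V_DS ≥ V_GS − V_t = 2.86 V; 9.12 ≥ 2.86 ✓.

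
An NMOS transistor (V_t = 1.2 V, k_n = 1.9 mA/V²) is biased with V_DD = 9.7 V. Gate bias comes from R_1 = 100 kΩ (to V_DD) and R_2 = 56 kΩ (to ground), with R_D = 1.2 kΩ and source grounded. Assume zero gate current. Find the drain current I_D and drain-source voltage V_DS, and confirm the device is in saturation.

I_D ≈ 4.9 mA, V_DS ≈ 3.8 V

V_G = V_DD·R_2/(R_1+R_2) = 9.7×56/156 = 3.48 V. With the source grounded, V_GS = V_G = 3.48 V.
Assume saturation: I_D = (k_n/2)(V_GS − V_t)² = (1.9/2)×(3.48 − 1.2)² = 0.95×2.28² = 4.95 mA.
V_DS = V_DD − I_D·R_D = 9.7 − 4.95×1.2 = 3.76 V.
Saturation requires V_DS ≥ V_GS − V_t = 2.28 V; 3.76 ≥ 2.28 ✓.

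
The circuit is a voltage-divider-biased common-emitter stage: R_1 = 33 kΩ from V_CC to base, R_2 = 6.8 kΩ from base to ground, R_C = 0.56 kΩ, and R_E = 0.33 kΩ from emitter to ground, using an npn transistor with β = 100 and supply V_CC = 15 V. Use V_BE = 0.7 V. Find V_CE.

Thevenize the base divider: V_Th = V_CC·R_2/(R_1+R_2) = 15×6.8/39.8 = 2.56 V, R_Th = R_1‖R_2 = 5.64 kΩ.
Base-emitter loop: V_Th = I_B·R_Th + V_BE + (β+1)I_B·R_E, so I_B = (2.56 − 0.7) / (5.64 + 101×0.33) = 0.0478 mA.
I_C = β·I_B = 100×0.0478 = 4.78 mA, and I_E = (β+1)I_B = 4.83 mA.
V_CE = V_CC − I_C·R_C − I_E·R_E = 15 − 4.78×0.56 − 4.83×0.33 = 10.7 V.
V_CE = 10.7 V > 0.2 V confirms active-region operation.

V_CE ≈ 11 V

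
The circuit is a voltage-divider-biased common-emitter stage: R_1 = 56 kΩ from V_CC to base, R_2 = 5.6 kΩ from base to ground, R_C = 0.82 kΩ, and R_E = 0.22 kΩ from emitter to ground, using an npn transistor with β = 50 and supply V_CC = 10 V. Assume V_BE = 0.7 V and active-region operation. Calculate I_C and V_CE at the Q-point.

I_C ≈ 0.64 mA, V_CE ≈ 9.3 V

Thevenize the base divider: V_Th = V_CC·R_2/(R_1+R_2) = 10×5.6/61.6 = 0.909 V, R_Th = R_1‖R_2 = 5.09 kΩ.
Base-emitter loop: V_Th = I_B·R_Th + V_BE + (β+1)I_B·R_E, so I_B = (0.909 − 0.7) / (5.09 + 51×0.22) = 0.0128 mA.
I_C = β·I_B = 50×0.0128 = 0.641 mA, and I_E = (β+1)I_B = 0.654 mA.
V_CE = V_CC − I_C·R_C − I_E·R_E = 10 − 0.641×0.82 − 0.654×0.22 = 9.33 V.
V_CE = 9.33 V > 0.2 V confirms active-region operation.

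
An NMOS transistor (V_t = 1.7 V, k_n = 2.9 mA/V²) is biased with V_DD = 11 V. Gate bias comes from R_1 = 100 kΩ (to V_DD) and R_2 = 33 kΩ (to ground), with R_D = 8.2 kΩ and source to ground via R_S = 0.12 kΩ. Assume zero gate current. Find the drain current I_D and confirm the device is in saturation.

I_D ≈ 1.2 mA

V_G = V_DD·R_2/(R_1+R_2) = 11×33/133 = 2.73 V.
Assume saturation: I_D = (k_n/2)(V_GS − V_t)² with V_GS = V_G − I_D·R_S = 2.73 − 0.12·I_D.
Substituting gives 0.0209·I_D² − 1.36·I_D + 1.54 = 0, with roots I_D = 1.15 or 63.9 mA.
The root I_D = 63.9 mA gives V_GS = -4.94 V ≤ V_t, so take I_D = 1.15 mA.
Then V_GS = 2.59 V and V_DS = V_DD − I_D(R_D+R_S) = 11 − 1.15×8.32 = 1.42 V.
Saturation requires V_DS ≥ V_GS − V_t = 0.891 V; 1.42 ≥ 0.891 ✓.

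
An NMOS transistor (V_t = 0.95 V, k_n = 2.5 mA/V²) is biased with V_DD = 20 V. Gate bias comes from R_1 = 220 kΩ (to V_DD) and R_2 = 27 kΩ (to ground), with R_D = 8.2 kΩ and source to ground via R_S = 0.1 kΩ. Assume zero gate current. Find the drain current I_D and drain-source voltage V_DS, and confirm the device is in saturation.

I_D ≈ 1.5 mA, V_DS ≈ 7.7 V

V_G = V_DD·R_2/(R_1+R_2) = 20×27/247 = 2.19 V.
Assume saturation: I_D = (k_n/2)(V_GS − V_t)² with V_GS = V_G − I_D·R_S = 2.19 − 0.1·I_D.
Substituting gives 0.0125·I_D² − 1.31·I_D + 1.91 = 0, with roots I_D = 1.48 or 103 mA.
The root I_D = 103 mA gives V_GS = -8.14 V ≤ V_t, so take I_D = 1.48 mA.
Then V_GS = 2.04 V and V_DS = V_DD − I_D(R_D+R_S) = 20 − 1.48×8.3 = 7.71 V.
Saturation requires V_DS ≥ V_GS − V_t = 1.09 V; 7.71 ≥ 1.09 ✓.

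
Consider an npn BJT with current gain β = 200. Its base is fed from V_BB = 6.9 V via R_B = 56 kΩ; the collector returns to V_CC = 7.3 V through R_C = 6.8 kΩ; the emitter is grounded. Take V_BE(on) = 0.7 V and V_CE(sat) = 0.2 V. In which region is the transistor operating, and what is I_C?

saturation; I_C ≈ 1 mA

Assume active: I_B = (6.9 − 0.7)/56 = 0.111 mA, giving I_C = β·I_B = 22.1 mA.
But then V_CE = 7.3 − 22.1×6.8 = -143 V < V_CE(sat) = 0.2 V — impossible in the active region.
So the transistor is saturated. With V_CE = 0.2 V, I_C = (V_CC − 0.2)/R_C = 7.1/6.8 = 1.04 mA.
Check: β·I_B = 22.1 mA > I_C = 1.04 mA, confirming saturation.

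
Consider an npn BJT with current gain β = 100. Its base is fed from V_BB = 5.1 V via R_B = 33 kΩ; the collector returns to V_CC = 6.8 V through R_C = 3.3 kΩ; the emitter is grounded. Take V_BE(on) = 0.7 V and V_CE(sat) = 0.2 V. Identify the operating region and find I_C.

Assume active: I_B = (5.1 − 0.7)/33 = 0.133 mA, giving I_C = β·I_B = 13.3 mA.
But then V_CE = 6.8 − 13.3×3.3 = -37.2 V < V_CE(sat) = 0.2 V — impossible in the active region.
So the transistor is saturated. With V_CE = 0.2 V, I_C = (V_CC − 0.2)/R_C = 6.6/3.3 = 2 mA.
Check: β·I_B = 13.3 mA > I_C = 2 mA, confirming saturation.

saturation; I_C ≈ 2 mA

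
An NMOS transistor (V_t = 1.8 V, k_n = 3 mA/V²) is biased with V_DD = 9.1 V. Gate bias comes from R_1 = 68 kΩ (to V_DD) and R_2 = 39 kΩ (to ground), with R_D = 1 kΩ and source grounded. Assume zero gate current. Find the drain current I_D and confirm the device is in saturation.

I_D ≈ 3.5 mA

V_G = V_DD·R_2/(R_1+R_2) = 9.1×39/107 = 3.32 V. With the source grounded, V_GS = V_G = 3.32 V.
Assume saturation: I_D = (k_n/2)(V_GS − V_t)² = (3/2)×(3.32 − 1.8)² = 1.5×1.52² = 3.45 mA.
V_DS = V_DD − I_D·R_D = 9.1 − 3.45×1 = 5.65 V.
Saturation requires V_DS ≥ V_GS − V_t = 1.52 V; 5.65 ≥ 1.52 ✓.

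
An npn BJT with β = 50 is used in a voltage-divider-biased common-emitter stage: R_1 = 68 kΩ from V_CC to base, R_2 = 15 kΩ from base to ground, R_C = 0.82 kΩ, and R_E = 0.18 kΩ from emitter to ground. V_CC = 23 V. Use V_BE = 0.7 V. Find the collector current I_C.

Thevenize the base divider: V_Th = V_CC·R_2/(R_1+R_2) = 23×15/83 = 4.16 V, R_Th = R_1‖R_2 = 12.3 kΩ.
Base-emitter loop: V_Th = I_B·R_Th + V_BE + (β+1)I_B·R_E, so I_B = (4.16 − 0.7) / (12.3 + 51×0.18) = 0.161 mA.
I_C = β·I_B = 50×0.161 = 8.05 mA, and I_E = (β+1)I_B = 8.21 mA.
V_CE = V_CC − I_C·R_C − I_E·R_E = 23 − 8.05×0.82 − 8.21×0.18 = 14.9 V.
V_CE = 14.9 V > 0.2 V confirms active-region operation.

I_C ≈ 8.1 mA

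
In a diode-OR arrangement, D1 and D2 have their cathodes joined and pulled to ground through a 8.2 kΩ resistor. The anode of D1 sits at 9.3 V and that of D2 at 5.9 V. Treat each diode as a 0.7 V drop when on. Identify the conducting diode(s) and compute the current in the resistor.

Only D1 conducts; I_R ≈ 1 mA

Assume both conduct. Then node N would need to be at both 9.3−0.7 = 8.6 V and 5.9−0.7 = 5.2 V, which is impossible.
Assume only D1 conducts: V_N = 9.3 − 0.7 = 8.6 V, so I_R = 8.6/8.2 = 1.05 mA.
Check D2: its anode-to-cathode voltage is 5.9 − 8.6 = -2.7 V < 0.7 V, so it is off. The assumption is consistent.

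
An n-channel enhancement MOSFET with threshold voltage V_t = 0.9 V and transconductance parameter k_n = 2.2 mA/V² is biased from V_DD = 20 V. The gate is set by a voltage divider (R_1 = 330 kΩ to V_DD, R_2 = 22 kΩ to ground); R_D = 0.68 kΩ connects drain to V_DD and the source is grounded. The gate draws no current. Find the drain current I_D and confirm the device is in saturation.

V_G = V_DD·R_2/(R_1+R_2) = 20×22/352 = 1.25 V. With the source grounded, V_GS = V_G = 1.25 V.
Assume saturation: I_D = (k_n/2)(V_GS − V_t)² = (2.2/2)×(1.25 − 0.9)² = 1.1×0.35² = 0.135 mA.
V_DS = V_DD − I_D·R_D = 20 − 0.135×0.68 = 19.9 V.
Saturation requires V_DS ≥ V_GS − V_t = 0.35 V; 19.9 ≥ 0.35 ✓.

I_D ≈ 0.13 mA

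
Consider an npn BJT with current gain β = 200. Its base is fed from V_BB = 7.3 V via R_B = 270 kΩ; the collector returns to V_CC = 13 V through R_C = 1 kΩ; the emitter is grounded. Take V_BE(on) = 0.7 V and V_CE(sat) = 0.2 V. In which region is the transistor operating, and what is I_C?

active; I_C ≈ 4.9 mA

Assume active. Base-emitter loop: I_B = (V_BB − V_BE)/R_B = (7.3 − 0.7)/270 = 0.0244 mA.
I_C = β·I_B = 200×0.0244 = 4.89 mA.
V_CE = V_CC − I_C·R_C = 13 − 4.89×1 = 8.11 V > V_CE(sat), so the active-region assumption holds.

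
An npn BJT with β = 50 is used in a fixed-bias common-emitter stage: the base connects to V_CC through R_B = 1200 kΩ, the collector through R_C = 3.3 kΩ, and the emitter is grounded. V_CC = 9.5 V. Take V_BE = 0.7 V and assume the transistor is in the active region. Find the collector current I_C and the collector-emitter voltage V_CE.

I_C ≈ 0.37 mA, V_CE ≈ 8.3 V

Base loop: V_CC = I_B·R_B + V_BE, so I_B = (9.5 − 0.7)/1200 kΩ = 0.00733 mA.
In the active region I_C = β·I_B = 50 × 0.00733 = 0.367 mA.
Collector loop: V_CE = V_CC − I_C·R_C = 9.5 − 0.367×3.3 = 8.29 V.
Since V_CE = 8.29 V > V_CE(sat) ≈ 0.2 V, the transistor is in the active region as assumed.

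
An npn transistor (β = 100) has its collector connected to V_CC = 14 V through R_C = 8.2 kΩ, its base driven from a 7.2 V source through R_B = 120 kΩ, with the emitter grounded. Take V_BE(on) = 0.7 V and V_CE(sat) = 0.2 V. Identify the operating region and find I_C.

saturation; I_C ≈ 1.7 mA

Assume active: I_B = (7.2 − 0.7)/120 = 0.0542 mA, giving I_C = β·I_B = 5.42 mA.
But then V_CE = 14 − 5.42×8.2 = -30.4 V < V_CE(sat) = 0.2 V — impossible in the active region.
So the transistor is saturated. With V_CE = 0.2 V, I_C = (V_CC − 0.2)/R_C = 13.8/8.2 = 1.68 mA.
Check: β·I_B = 5.42 mA > I_C = 1.68 mA, confirming saturation.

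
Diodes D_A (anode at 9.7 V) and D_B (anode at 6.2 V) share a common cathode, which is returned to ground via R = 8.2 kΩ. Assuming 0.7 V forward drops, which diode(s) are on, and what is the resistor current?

Assume both conduct. Then node N would need to be at both 9.7−0.7 = 9 V and 6.2−0.7 = 5.5 V, which is impossible.
Assume only D_A conducts: V_N = 9.7 − 0.7 = 9 V, so I_R = 9/8.2 = 1.1 mA.
Check D_B: its anode-to-cathode voltage is 6.2 − 9 = -2.8 V < 0.7 V, so it is off. The assumption is consistent.

Only D_A conducts; I_R ≈ 1.1 mA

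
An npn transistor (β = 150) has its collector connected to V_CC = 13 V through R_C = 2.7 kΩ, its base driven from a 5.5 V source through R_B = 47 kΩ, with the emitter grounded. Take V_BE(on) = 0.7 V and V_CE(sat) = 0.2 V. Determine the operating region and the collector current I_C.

Assume active: I_B = (5.5 − 0.7)/47 = 0.102 mA, giving I_C = β·I_B = 15.3 mA.
But then V_CE = 13 − 15.3×2.7 = -28.4 V < V_CE(sat) = 0.2 V — impossible in the active region.
So the transistor is saturated. With V_CE = 0.2 V, I_C = (V_CC − 0.2)/R_C = 12.8/2.7 = 4.74 mA.
Check: β·I_B = 15.3 mA > I_C = 4.74 mA, confirming saturation.

saturation; I_C ≈ 4.7 mA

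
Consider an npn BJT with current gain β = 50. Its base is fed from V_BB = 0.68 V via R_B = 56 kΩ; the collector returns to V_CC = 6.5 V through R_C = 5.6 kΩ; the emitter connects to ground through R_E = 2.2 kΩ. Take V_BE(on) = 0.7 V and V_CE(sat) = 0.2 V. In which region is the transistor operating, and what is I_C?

V_BB = 0.68 V ≤ V_BE(on) = 0.7 V, so the base-emitter junction is not forward biased.
The transistor is in cutoff: I_B = I_C = 0.

cutoff; I_C ≈ 0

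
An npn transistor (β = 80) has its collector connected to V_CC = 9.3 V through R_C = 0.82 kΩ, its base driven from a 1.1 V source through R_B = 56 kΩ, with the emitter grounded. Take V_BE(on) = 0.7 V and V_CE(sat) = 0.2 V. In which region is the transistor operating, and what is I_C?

active; I_C ≈ 0.57 mA

Assume active. Base-emitter loop: I_B = (V_BB − V_BE)/R_B = (1.1 − 0.7)/56 = 0.00714 mA.
I_C = β·I_B = 80×0.00714 = 0.571 mA.
V_CE = V_CC − I_C·R_C = 9.3 − 0.571×0.82 = 8.83 V > V_CE(sat), so the active-region assumption holds.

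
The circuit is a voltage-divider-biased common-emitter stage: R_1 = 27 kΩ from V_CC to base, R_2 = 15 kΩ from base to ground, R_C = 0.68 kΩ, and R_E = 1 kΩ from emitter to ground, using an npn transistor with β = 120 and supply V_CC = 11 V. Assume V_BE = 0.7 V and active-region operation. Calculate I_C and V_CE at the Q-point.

I_C ≈ 3 mA, V_CE ≈ 6 V

Thevenize the base divider: V_Th = V_CC·R_2/(R_1+R_2) = 11×15/42 = 3.93 V, R_Th = R_1‖R_2 = 9.64 kΩ.
Base-emitter loop: V_Th = I_B·R_Th + V_BE + (β+1)I_B·R_E, so I_B = (3.93 − 0.7) / (9.64 + 121×1) = 0.0247 mA.
I_C = β·I_B = 120×0.0247 = 2.97 mA, and I_E = (β+1)I_B = 2.99 mA.
V_CE = V_CC − I_C·R_C − I_E·R_E = 11 − 2.97×0.68 − 2.99×1 = 5.99 V.
V_CE = 5.99 V > 0.2 V confirms active-region operation.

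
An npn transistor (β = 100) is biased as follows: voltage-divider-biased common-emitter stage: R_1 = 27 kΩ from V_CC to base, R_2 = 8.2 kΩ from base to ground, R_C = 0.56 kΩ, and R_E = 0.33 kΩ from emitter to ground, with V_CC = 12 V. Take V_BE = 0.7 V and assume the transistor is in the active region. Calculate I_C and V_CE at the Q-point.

I_C ≈ 5.3 mA, V_CE ≈ 7.3 V

Thevenize the base divider: V_Th = V_CC·R_2/(R_1+R_2) = 12×8.2/35.2 = 2.8 V, R_Th = R_1‖R_2 = 6.29 kΩ.
Base-emitter loop: V_Th = I_B·R_Th + V_BE + (β+1)I_B·R_E, so I_B = (2.8 − 0.7) / (6.29 + 101×0.33) = 0.0529 mA.
I_C = β·I_B = 100×0.0529 = 5.29 mA, and I_E = (β+1)I_B = 5.34 mA.
V_CE = V_CC − I_C·R_C − I_E·R_E = 12 − 5.29×0.56 − 5.34×0.33 = 7.28 V.
V_CE = 7.28 V > 0.2 V confirms active-region operation.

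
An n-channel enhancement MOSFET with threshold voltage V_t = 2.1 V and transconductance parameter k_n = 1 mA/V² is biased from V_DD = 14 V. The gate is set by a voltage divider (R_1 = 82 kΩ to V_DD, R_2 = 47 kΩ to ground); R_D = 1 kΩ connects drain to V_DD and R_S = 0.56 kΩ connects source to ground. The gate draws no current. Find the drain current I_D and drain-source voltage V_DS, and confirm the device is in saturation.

I_D ≈ 1.9 mA, V_DS ≈ 11 V

V_G = V_DD·R_2/(R_1+R_2) = 14×47/129 = 5.1 V.
Assume saturation: I_D = (k_n/2)(V_GS − V_t)² with V_GS = V_G − I_D·R_S = 5.1 − 0.56·I_D.
Substituting gives 0.157·I_D² − 2.68·I_D + 4.5 = 0, with roots I_D = 1.89 or 15.2 mA.
The root I_D = 15.2 mA gives V_GS = -3.41 V ≤ V_t, so take I_D = 1.89 mA.
Then V_GS = 4.04 V and V_DS = V_DD − I_D(R_D+R_S) = 14 − 1.89×1.56 = 11.1 V.
Saturation requires V_DS ≥ V_GS − V_t = 1.94 V; 11.1 ≥ 1.94 ✓.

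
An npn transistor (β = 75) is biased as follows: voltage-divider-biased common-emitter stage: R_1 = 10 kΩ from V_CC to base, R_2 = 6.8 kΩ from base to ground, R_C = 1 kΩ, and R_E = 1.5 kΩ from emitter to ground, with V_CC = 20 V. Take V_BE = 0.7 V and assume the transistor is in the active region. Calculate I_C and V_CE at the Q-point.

I_C ≈ 4.7 mA, V_CE ≈ 8.2 V

Thevenize the base divider: V_Th = V_CC·R_2/(R_1+R_2) = 20×6.8/16.8 = 8.1 V, R_Th = R_1‖R_2 = 4.05 kΩ.
Base-emitter loop: V_Th = I_B·R_Th + V_BE + (β+1)I_B·R_E, so I_B = (8.1 − 0.7) / (4.05 + 76×1.5) = 0.0626 mA.
I_C = β·I_B = 75×0.0626 = 4.7 mA, and I_E = (β+1)I_B = 4.76 mA.
V_CE = V_CC − I_C·R_C − I_E·R_E = 20 − 4.7×1 − 4.76×1.5 = 8.16 V.
V_CE = 8.16 V > 0.2 V confirms active-region operation.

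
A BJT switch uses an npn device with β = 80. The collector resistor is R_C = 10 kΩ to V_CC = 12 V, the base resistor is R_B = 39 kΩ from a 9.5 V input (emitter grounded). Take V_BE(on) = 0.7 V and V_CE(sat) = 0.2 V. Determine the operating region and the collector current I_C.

saturation; I_C ≈ 1.2 mA

Assume active: I_B = (9.5 − 0.7)/39 = 0.226 mA, giving I_C = β·I_B = 18.1 mA.
But then V_CE = 12 − 18.1×10 = -169 V < V_CE(sat) = 0.2 V — impossible in the active region.
So the transistor is saturated. With V_CE = 0.2 V, I_C = (V_CC − 0.2)/R_C = 11.8/10 = 1.18 mA.
Check: β·I_B = 18.1 mA > I_C = 1.18 mA, confirming saturation.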